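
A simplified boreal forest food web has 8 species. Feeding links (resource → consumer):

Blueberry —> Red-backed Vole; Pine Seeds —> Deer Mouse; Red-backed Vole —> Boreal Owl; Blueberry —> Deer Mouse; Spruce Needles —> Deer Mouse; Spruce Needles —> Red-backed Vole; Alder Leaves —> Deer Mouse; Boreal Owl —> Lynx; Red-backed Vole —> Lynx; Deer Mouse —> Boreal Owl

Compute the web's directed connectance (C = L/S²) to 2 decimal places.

The web has S = 8 species and L = 10 feeding links.
C = L / S² = 10 / 64 = 0.1562 ≈ 0.16.

C = 0.16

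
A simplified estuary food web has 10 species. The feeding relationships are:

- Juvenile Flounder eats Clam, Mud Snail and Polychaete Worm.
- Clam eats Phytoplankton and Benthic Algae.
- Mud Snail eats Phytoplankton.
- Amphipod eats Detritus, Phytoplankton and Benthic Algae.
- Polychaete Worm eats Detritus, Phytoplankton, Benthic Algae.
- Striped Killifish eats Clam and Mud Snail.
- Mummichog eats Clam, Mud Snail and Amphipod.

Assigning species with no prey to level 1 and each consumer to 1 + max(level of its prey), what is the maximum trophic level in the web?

Basal resources (level 1): Benthic Algae, Phytoplankton, Detritus.
Phytoplankton → Mud Snail → Mummichog gives Mummichog level 3.
No species has a prey at level 3, so no species reaches level 4.

3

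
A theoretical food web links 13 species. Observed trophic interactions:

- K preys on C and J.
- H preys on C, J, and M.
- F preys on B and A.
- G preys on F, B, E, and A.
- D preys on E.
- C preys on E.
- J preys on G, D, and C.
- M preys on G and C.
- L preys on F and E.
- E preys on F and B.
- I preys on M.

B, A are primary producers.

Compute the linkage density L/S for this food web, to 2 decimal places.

There are L = 23 links among S = 13 species.
L/S = 23/13 = 1.7692 ≈ 1.77.

L/S = 1.77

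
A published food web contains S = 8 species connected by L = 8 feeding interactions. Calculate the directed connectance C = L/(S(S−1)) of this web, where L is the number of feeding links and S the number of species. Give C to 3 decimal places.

C = 0.143

The web has S = 8 species and L = 8 feeding links.
C = L / (S(S−1)) = 8 / 56 = 0.1429 ≈ 0.143.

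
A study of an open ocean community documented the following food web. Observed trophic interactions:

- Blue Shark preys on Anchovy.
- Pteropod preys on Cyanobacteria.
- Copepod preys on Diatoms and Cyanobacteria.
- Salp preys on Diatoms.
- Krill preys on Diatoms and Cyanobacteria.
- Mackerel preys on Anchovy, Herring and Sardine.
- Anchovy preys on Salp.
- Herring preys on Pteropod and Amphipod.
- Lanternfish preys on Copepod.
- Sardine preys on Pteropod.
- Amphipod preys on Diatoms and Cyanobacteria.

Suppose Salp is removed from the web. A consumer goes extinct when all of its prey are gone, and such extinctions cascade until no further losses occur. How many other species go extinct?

2

Remove Salp.
Round 1: Anchovy (all prey gone) → extinct.
Round 2: Blue Shark (all prey gone) → extinct.
No further losses. Total secondary extinctions: 2.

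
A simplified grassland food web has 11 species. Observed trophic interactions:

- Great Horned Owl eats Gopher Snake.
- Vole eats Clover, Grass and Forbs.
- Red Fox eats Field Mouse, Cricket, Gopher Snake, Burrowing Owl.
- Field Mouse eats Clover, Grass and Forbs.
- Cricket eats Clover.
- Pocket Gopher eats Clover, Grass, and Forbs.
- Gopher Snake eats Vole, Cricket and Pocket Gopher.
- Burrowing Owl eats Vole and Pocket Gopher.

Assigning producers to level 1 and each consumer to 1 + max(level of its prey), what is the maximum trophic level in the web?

4

Producers (level 1): Clover, Grass, Forbs.
Clover → Vole → Gopher Snake → Great Horned Owl gives Great Horned Owl level 4.
No species has a prey at level 4, so no species reaches level 5.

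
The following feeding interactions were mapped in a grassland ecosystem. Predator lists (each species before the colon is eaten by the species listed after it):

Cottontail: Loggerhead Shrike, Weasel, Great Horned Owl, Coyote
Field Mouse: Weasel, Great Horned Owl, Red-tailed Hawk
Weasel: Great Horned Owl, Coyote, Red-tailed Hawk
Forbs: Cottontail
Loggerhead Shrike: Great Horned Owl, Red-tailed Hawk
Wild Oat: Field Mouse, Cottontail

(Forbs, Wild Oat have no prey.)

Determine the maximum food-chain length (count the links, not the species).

One longest chain: Forbs → Cottontail → Loggerhead Shrike → Great Horned Owl.
It has 4 species and 3 links.

3 links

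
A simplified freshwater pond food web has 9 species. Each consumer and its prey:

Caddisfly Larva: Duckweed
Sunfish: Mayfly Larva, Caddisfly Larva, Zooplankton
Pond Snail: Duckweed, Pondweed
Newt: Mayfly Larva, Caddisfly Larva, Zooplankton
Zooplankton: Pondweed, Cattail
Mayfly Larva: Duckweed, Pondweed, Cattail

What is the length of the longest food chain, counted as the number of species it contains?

3 species

One longest chain: Duckweed → Mayfly Larva → Newt.
It has 3 species and 2 links.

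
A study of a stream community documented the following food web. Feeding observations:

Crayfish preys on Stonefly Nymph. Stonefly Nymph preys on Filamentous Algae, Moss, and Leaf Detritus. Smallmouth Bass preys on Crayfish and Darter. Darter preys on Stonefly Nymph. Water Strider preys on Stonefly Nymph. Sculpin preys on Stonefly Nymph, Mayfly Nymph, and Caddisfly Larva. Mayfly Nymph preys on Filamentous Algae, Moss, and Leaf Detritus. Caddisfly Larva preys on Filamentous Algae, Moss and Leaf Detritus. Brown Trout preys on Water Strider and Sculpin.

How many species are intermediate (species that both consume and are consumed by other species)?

7

Intermediate species (has both prey and predators): Caddisfly Larva, Mayfly Nymph, Stonefly Nymph, Darter, Sculpin, Crayfish, Water Strider.
Count: 7.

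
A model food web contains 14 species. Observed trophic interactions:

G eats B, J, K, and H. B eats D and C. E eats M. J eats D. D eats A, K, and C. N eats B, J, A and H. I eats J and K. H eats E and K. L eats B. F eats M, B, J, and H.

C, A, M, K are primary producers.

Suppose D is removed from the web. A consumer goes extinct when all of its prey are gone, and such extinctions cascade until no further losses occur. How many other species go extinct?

1

Remove D.
Round 1: J (all prey gone) → extinct.
No further losses. Total secondary extinctions: 1.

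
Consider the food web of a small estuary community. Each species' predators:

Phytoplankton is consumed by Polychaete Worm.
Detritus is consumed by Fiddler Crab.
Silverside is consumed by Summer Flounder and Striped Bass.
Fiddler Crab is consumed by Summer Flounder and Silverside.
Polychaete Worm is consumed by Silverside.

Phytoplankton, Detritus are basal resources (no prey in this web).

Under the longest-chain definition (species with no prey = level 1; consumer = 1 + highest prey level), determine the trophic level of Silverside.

Trophic level 3

Detritus has no prey (basal) → level 1.
Fiddler Crab eats Detritus → level 2.
Silverside eats Fiddler Crab (level 2); other prey at levels: Polychaete Worm 2 → level 3.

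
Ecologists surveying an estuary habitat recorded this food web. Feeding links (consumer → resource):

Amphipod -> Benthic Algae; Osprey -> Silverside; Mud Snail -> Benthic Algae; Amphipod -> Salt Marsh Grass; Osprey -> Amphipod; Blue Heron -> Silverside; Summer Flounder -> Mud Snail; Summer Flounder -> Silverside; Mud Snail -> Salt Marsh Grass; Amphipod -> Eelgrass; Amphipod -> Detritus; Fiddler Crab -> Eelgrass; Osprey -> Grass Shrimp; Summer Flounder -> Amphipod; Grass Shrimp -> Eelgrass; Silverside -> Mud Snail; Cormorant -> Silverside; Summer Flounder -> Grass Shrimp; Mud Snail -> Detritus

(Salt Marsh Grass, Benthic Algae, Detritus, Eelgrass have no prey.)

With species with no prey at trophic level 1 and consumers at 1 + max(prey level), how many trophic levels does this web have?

Basal resources (level 1): Salt Marsh Grass, Benthic Algae, Detritus, Eelgrass.
Salt Marsh Grass → Mud Snail → Silverside → Blue Heron gives Blue Heron level 4.
No species has a prey at level 4, so no species reaches level 5.

4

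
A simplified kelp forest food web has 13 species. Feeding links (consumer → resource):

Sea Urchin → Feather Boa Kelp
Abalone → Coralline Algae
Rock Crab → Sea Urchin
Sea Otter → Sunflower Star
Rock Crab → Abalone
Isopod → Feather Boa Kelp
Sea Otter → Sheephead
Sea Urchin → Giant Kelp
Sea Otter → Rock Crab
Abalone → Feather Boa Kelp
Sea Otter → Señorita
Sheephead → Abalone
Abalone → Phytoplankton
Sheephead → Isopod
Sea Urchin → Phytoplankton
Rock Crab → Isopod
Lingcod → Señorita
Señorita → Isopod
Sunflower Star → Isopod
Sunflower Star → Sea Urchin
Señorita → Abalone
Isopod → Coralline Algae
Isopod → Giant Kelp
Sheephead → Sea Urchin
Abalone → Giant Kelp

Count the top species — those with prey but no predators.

2

Top species (has prey, but nothing eats it): Sea Otter, Lingcod.
Count: 2.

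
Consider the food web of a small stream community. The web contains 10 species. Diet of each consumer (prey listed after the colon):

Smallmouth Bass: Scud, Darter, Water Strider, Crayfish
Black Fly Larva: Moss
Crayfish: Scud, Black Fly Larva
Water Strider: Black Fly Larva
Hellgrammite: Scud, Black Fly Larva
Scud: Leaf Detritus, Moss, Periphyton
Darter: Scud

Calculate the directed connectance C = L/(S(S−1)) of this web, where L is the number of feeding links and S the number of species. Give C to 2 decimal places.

C = 0.16

The web has S = 10 species and L = 14 feeding links.
C = L / (S(S−1)) = 14 / 90 = 0.1556 ≈ 0.16.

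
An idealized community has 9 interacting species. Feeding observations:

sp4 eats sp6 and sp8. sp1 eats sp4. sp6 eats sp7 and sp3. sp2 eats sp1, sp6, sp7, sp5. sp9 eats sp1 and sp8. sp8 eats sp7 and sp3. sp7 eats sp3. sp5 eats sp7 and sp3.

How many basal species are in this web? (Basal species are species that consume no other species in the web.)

Basal species (no prey listed): sp3.
Count: 1.

1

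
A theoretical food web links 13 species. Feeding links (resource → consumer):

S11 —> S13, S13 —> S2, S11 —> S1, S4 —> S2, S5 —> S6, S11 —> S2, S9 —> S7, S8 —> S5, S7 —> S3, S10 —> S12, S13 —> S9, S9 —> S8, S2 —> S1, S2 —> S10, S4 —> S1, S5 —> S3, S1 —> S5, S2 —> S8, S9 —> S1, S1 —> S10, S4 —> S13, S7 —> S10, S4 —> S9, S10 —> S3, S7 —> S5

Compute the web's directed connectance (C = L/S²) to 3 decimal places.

C = 0.148

The web has S = 13 species and L = 25 feeding links.
C = L / S² = 25 / 169 = 0.1479 ≈ 0.148.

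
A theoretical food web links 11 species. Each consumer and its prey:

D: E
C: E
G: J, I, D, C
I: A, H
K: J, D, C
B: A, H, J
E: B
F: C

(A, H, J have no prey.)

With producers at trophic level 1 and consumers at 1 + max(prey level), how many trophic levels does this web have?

Producers (level 1): A, H, J.
A → B → E → D → G gives G level 5.
No species has a prey at level 5, so no species reaches level 6.

5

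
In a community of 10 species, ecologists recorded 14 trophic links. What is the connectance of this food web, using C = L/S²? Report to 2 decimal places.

C = 0.14

The web has S = 10 species and L = 14 feeding links.
C = L / S² = 14 / 100 = 0.1400 ≈ 0.14.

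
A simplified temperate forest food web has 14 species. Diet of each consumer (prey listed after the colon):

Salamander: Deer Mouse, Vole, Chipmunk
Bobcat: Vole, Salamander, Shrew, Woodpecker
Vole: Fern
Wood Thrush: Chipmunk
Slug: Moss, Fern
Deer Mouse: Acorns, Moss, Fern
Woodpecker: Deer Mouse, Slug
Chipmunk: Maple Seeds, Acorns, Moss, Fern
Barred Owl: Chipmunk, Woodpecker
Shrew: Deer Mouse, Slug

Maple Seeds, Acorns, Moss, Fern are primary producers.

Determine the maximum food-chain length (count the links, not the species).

One longest chain: Acorns → Deer Mouse → Woodpecker → Barred Owl.
It has 4 species and 3 links.

3 links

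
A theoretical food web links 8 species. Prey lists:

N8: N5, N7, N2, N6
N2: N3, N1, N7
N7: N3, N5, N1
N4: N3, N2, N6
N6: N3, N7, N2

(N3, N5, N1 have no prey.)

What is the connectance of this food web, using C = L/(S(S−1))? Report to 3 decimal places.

The web has S = 8 species and L = 16 feeding links.
C = L / (S(S−1)) = 16 / 56 = 0.2857 ≈ 0.286.

C = 0.286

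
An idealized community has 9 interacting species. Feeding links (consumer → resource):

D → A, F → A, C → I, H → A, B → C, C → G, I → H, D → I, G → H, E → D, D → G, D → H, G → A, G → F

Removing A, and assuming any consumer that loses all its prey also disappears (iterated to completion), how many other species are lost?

Remove A.
Round 1: H (all prey gone), F (all prey gone) → extinct.
Round 2: I (all prey gone), G (all prey gone) → extinct.
Round 3: C (all prey gone), D (all prey gone) → extinct.
Round 4: E (all prey gone), B (all prey gone) → extinct.
No further losses. Total secondary extinctions: 8.

8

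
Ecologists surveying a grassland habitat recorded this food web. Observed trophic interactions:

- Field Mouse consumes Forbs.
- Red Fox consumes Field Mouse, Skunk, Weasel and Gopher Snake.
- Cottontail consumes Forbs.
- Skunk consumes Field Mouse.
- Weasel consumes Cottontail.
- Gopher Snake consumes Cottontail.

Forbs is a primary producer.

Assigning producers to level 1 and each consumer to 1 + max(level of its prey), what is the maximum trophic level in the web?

4

Producers (level 1): Forbs.
Forbs → Cottontail → Weasel → Red Fox gives Red Fox level 4.
No species has a prey at level 4, so no species reaches level 5.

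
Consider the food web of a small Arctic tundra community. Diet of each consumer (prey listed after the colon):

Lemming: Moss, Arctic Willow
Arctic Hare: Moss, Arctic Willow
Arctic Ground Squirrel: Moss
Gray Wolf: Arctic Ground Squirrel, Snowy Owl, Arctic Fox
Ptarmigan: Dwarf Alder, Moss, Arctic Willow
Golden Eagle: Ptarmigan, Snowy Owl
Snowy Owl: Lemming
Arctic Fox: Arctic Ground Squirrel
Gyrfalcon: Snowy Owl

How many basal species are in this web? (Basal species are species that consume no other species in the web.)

Basal species (no prey listed): Dwarf Alder, Moss, Arctic Willow.
Count: 3.

3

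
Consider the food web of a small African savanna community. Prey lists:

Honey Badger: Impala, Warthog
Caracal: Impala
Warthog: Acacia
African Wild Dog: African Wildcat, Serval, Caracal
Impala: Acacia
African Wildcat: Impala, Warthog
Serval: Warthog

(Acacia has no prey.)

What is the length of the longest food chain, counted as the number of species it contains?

4 species

One longest chain: Acacia → Impala → African Wildcat → African Wild Dog.
It has 4 species and 3 links.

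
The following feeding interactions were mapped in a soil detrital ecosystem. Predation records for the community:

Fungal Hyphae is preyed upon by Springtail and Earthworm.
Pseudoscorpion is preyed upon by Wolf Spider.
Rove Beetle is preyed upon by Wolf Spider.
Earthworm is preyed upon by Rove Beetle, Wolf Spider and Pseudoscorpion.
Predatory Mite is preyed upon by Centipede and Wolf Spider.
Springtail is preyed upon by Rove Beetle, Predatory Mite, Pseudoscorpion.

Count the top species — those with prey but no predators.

2

Top species (has prey, but nothing eats it): Wolf Spider, Centipede.
Count: 2.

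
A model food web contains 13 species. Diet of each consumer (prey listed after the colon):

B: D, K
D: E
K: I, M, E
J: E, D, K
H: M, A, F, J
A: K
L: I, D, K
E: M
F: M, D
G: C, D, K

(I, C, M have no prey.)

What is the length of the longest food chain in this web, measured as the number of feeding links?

4 links

One longest chain: M → E → D → J → H.
It has 5 species and 4 links.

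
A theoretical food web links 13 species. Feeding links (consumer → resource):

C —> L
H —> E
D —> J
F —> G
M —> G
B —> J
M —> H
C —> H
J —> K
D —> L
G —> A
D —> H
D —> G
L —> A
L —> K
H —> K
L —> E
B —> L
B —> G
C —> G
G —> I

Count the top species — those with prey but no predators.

5

Top species (has prey, but nothing eats it): C, D, M, F, B.
Count: 5.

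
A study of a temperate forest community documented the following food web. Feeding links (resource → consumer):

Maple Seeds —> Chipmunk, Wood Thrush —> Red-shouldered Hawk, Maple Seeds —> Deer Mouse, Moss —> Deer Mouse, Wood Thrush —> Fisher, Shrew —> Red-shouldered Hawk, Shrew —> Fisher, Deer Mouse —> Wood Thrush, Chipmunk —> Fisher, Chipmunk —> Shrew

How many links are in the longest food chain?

One longest chain: Maple Seeds → Chipmunk → Shrew → Fisher.
It has 4 species and 3 links.

3 links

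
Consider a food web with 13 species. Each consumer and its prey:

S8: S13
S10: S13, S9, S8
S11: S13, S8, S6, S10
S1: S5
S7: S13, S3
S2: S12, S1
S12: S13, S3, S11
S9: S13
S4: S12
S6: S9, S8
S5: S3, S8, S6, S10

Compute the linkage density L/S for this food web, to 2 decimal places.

There are L = 24 links among S = 13 species.
L/S = 24/13 = 1.8462 ≈ 1.85.

L/S = 1.85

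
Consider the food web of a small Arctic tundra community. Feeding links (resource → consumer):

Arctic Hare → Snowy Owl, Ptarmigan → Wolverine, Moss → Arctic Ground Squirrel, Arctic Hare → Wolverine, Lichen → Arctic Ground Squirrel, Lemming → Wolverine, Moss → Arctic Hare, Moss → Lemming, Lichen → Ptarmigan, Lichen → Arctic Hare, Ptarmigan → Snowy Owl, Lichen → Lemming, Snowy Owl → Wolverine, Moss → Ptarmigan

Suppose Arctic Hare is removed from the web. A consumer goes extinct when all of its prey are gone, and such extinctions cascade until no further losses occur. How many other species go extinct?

0

Remove Arctic Hare.
Every predator of it retains at least one other prey: Snowy Owl still has Ptarmigan; Wolverine still has Lemming, Ptarmigan, Snowy Owl.
No consumer loses all prey, so no secondary extinctions occur.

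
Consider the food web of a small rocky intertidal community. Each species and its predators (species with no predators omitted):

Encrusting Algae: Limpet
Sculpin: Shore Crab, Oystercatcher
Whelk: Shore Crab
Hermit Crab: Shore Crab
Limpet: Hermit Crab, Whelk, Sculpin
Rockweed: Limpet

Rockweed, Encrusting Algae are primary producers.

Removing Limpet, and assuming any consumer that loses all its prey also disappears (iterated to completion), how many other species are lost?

5

Remove Limpet.
Round 1: Hermit Crab (all prey gone), Whelk (all prey gone), Sculpin (all prey gone) → extinct.
Round 2: Shore Crab (all prey gone), Oystercatcher (all prey gone) → extinct.
No further losses. Total secondary extinctions: 5.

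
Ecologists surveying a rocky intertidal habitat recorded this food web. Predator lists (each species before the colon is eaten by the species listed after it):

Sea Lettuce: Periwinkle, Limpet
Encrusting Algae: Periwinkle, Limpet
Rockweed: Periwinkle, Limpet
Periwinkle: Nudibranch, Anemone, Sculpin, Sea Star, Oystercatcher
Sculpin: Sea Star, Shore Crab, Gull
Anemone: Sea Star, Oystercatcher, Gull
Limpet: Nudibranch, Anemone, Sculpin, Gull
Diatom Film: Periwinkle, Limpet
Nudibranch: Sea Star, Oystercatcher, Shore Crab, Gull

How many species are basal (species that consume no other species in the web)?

Basal species (no prey listed): Encrusting Algae, Diatom Film, Sea Lettuce, Rockweed.
Count: 4.

4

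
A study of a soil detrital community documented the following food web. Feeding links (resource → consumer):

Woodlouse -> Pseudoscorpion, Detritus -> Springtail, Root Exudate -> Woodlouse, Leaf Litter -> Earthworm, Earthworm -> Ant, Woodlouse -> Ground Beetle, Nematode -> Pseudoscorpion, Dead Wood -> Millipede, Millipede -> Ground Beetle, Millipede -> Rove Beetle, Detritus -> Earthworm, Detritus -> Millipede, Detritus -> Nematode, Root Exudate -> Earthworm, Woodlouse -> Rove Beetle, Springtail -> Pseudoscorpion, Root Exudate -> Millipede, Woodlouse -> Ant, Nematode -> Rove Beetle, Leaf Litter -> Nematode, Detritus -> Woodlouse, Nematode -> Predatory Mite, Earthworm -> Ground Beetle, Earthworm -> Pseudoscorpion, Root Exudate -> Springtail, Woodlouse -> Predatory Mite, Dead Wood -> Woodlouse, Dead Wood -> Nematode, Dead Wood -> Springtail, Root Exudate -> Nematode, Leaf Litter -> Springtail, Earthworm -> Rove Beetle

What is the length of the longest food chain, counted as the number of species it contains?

3 species

One longest chain: Dead Wood → Woodlouse → Predatory Mite.
It has 3 species and 2 links.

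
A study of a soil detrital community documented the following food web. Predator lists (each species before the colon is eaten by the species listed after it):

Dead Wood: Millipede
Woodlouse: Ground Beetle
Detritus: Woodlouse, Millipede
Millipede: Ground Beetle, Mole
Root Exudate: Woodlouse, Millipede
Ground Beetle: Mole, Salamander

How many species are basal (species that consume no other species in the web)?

Basal species (no prey listed): Root Exudate, Detritus, Dead Wood.
Count: 3.

3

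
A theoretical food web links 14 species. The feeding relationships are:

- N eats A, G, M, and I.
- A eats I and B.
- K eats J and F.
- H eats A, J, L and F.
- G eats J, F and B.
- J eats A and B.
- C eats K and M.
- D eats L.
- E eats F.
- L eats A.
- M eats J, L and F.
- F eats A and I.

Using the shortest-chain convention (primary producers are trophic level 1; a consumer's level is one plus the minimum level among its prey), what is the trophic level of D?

Trophic level 4

I is a producer → level 1.
A eats I → level 2.
L eats A → level 3.
D eats L → level 4.
No prey of D is below level 3, so 4 is the minimum.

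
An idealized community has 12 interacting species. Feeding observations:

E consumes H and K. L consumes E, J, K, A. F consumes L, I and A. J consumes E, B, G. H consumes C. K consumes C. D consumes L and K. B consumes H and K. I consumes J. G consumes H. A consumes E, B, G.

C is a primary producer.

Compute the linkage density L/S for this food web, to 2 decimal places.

There are L = 23 links among S = 12 species.
L/S = 23/12 = 1.9167 ≈ 1.92.

L/S = 1.92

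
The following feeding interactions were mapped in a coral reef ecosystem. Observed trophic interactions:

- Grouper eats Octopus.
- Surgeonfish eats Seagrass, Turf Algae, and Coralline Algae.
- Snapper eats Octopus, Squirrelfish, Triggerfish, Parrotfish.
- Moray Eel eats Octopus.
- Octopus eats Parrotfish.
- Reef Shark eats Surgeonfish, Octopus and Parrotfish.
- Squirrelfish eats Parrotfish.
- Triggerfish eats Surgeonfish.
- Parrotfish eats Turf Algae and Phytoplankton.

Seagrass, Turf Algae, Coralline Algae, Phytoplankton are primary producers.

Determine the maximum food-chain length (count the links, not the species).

3 links

One longest chain: Turf Algae → Parrotfish → Octopus → Grouper.
It has 4 species and 3 links.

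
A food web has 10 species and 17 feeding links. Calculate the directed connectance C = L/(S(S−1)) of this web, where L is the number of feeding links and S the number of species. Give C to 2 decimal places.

C = 0.19

The web has S = 10 species and L = 17 feeding links.
C = L / (S(S−1)) = 17 / 90 = 0.1889 ≈ 0.19.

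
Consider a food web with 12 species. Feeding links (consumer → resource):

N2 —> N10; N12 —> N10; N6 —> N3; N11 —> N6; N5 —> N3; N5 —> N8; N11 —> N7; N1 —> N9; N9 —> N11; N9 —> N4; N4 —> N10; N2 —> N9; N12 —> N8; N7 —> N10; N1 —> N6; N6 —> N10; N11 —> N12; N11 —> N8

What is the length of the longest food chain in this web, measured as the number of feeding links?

4 links

One longest chain: N8 → N12 → N11 → N9 → N2.
It has 5 species and 4 links.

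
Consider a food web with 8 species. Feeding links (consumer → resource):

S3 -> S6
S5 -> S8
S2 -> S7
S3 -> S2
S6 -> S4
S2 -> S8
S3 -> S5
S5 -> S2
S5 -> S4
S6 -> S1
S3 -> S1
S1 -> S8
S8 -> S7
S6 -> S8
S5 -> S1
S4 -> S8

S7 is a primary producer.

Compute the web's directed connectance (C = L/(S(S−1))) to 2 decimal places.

The web has S = 8 species and L = 16 feeding links.
C = L / (S(S−1)) = 16 / 56 = 0.2857 ≈ 0.29.

C = 0.29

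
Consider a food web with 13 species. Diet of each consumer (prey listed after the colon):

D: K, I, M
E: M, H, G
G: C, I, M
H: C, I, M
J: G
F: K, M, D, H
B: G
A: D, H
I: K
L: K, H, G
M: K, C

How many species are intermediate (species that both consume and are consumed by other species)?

Intermediate species (has both prey and predators): I, M, D, H, G.
Count: 5.

5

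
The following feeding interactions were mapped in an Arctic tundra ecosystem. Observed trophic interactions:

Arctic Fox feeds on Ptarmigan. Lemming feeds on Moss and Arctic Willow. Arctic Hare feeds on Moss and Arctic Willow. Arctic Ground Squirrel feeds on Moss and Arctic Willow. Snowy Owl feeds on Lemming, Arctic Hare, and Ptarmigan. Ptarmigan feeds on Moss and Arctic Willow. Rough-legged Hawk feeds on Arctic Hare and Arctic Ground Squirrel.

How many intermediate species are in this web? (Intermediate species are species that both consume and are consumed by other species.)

4

Intermediate species (has both prey and predators): Arctic Hare, Lemming, Arctic Ground Squirrel, Ptarmigan.
Count: 4.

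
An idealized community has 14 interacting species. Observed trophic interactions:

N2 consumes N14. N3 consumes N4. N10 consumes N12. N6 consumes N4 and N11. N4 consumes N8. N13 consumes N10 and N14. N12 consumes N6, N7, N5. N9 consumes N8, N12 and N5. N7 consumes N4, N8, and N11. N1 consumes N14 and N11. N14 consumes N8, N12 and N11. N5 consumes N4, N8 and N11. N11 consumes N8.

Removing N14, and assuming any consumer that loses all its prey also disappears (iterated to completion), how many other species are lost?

Remove N14.
Round 1: N2 (all prey gone) → extinct.
No further losses. Total secondary extinctions: 1.

1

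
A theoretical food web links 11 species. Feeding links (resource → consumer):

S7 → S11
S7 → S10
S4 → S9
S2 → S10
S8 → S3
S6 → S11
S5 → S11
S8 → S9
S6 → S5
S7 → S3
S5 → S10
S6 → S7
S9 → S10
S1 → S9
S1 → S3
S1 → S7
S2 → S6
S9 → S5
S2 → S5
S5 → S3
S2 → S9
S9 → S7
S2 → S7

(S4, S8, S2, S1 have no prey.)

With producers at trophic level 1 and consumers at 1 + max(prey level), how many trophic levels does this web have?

Producers (level 1): S4, S8, S2, S1.
S4 → S9 → S7 → S10 gives S10 level 4.
No species has a prey at level 4, so no species reaches level 5.

4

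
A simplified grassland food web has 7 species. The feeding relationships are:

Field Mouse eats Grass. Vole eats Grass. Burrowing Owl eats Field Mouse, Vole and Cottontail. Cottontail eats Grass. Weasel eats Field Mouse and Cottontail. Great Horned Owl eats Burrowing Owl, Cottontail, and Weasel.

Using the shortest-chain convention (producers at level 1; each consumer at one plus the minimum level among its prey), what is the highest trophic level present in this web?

3

Producers (level 1): Grass.
Following each consumer down to its lowest-level prey: Grass → Cottontail → Great Horned Owl (levels 1 through 3).
All prey of Great Horned Owl (Cottontail 2, Burrowing Owl 3, Weasel 3) are at level 2 or above, so Great Horned Owl is at level 1 + 2 = 3.
Every consumer has at least one prey at level 2 or below, so none exceeds level 3.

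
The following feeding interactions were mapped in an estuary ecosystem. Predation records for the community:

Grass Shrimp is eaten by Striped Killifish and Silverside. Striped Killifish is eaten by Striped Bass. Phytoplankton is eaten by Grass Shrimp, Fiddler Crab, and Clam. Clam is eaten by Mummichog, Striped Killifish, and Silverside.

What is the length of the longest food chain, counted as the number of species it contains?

One longest chain: Phytoplankton → Grass Shrimp → Striped Killifish → Striped Bass.
It has 4 species and 3 links.

4 species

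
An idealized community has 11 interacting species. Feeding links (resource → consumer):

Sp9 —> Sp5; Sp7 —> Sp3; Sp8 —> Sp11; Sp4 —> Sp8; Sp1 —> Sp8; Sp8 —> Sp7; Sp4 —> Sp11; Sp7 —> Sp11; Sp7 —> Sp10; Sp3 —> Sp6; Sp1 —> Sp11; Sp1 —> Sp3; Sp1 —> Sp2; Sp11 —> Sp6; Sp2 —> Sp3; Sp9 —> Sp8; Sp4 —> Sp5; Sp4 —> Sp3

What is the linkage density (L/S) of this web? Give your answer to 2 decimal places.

L/S = 1.64

There are L = 18 links among S = 11 species.
L/S = 18/11 = 1.6364 ≈ 1.64.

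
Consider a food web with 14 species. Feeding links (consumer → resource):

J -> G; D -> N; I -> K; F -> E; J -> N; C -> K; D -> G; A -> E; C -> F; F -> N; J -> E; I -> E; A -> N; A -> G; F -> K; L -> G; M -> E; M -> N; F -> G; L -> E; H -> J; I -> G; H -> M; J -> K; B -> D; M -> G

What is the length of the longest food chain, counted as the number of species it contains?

One longest chain: N → D → B.
It has 3 species and 2 links.

3 species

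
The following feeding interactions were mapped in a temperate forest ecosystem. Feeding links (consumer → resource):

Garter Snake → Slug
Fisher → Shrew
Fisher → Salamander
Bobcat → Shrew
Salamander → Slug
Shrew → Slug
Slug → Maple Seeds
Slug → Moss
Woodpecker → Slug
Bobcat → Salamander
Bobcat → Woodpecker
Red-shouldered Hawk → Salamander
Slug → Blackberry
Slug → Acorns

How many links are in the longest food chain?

One longest chain: Acorns → Slug → Salamander → Red-shouldered Hawk.
It has 4 species and 3 links.

3 links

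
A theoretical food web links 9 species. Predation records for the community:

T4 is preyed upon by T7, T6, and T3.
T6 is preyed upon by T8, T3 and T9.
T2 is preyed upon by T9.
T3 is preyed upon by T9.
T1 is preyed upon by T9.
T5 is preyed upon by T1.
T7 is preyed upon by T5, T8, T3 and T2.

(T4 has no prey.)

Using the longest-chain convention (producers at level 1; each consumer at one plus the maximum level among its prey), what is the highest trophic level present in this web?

Producers (level 1): T4.
T4 → T7 → T5 → T1 → T9 gives T9 level 5.
No species has a prey at level 5, so no species reaches level 6.

5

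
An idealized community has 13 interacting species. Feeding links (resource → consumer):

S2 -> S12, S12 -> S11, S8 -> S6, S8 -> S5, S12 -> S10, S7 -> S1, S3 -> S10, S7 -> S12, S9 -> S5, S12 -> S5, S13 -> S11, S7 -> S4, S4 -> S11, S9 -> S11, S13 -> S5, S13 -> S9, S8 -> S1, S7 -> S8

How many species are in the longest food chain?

3 species

One longest chain: S2 → S12 → S5.
It has 3 species and 2 links.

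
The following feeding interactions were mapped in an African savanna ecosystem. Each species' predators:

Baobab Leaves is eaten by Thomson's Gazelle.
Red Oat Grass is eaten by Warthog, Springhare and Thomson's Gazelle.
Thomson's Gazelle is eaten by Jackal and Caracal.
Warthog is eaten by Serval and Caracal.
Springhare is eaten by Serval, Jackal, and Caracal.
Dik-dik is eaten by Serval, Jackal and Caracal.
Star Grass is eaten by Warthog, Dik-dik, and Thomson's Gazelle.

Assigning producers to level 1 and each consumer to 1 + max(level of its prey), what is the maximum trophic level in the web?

Producers (level 1): Red Oat Grass, Star Grass, Baobab Leaves.
Star Grass → Dik-dik → Serval gives Serval level 3.
No species has a prey at level 3, so no species reaches level 4.

3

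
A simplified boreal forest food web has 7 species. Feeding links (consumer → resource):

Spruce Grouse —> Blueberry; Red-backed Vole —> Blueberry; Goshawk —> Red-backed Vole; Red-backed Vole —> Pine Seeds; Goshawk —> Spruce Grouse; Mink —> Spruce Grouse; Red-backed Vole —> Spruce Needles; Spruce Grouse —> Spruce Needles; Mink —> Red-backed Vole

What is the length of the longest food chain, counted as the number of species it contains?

One longest chain: Spruce Needles → Spruce Grouse → Goshawk.
It has 3 species and 2 links.

3 species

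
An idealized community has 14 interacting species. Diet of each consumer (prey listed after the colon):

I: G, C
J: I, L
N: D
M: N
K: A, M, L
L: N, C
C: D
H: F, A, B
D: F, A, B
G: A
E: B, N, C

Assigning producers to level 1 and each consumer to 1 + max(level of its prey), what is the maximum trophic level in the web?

Producers (level 1): F, A, B.
F → D → N → M → K gives K level 5.
No species has a prey at level 5, so no species reaches level 6.

5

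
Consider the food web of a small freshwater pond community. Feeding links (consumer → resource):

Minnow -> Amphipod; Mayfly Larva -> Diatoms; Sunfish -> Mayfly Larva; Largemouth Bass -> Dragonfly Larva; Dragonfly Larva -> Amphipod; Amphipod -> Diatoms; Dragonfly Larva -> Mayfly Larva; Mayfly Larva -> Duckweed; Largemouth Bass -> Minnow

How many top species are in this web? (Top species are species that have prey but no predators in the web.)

2

Top species (has prey, but nothing eats it): Sunfish, Largemouth Bass.
Count: 2.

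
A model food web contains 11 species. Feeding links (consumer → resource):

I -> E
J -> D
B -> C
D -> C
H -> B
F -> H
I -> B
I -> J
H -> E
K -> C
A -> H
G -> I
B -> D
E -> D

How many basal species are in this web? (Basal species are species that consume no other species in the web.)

1

Basal species (no prey listed): C.
Count: 1.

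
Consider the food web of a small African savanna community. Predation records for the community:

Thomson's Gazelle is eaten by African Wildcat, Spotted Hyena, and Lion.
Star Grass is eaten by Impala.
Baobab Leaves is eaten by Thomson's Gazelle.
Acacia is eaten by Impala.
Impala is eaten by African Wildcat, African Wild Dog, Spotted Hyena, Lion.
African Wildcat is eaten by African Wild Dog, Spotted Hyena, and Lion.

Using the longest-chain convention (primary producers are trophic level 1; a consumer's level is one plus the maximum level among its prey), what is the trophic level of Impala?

Trophic level 2

Acacia is a producer → level 1.
Impala eats Acacia (level 1); other prey at levels: Star Grass 1 → level 2.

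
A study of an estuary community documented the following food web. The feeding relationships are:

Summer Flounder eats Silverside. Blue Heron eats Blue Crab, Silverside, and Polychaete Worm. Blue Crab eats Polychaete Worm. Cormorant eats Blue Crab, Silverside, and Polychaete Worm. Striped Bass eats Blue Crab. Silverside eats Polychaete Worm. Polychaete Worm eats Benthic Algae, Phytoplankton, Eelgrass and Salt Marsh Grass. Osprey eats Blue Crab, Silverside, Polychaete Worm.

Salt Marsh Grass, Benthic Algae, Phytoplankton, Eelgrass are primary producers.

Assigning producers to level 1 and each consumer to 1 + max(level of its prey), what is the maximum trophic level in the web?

Producers (level 1): Salt Marsh Grass, Benthic Algae, Phytoplankton, Eelgrass.
Salt Marsh Grass → Polychaete Worm → Blue Crab → Osprey gives Osprey level 4.
No species has a prey at level 4, so no species reaches level 5.

4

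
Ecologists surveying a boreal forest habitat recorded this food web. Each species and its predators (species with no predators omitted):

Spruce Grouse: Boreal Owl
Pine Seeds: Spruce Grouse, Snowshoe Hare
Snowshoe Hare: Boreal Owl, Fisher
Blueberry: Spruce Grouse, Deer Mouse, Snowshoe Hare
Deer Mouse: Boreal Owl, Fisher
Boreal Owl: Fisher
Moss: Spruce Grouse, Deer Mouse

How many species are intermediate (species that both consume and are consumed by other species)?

4

Intermediate species (has both prey and predators): Spruce Grouse, Deer Mouse, Snowshoe Hare, Boreal Owl.
Count: 4.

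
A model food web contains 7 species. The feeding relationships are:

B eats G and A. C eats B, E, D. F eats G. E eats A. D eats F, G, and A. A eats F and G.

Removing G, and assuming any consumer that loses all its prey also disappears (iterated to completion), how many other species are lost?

Remove G.
Round 1: F (all prey gone) → extinct.
Round 2: A (all prey gone) → extinct.
Round 3: B (all prey gone), D (all prey gone), E (all prey gone) → extinct.
Round 4: C (all prey gone) → extinct.
No further losses. Total secondary extinctions: 6.

6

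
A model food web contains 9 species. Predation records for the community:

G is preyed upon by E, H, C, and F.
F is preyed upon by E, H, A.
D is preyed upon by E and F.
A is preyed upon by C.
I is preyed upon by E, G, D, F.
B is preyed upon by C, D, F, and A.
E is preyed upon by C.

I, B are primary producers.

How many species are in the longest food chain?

5 species

One longest chain: I → G → F → E → C.
It has 5 species and 4 links.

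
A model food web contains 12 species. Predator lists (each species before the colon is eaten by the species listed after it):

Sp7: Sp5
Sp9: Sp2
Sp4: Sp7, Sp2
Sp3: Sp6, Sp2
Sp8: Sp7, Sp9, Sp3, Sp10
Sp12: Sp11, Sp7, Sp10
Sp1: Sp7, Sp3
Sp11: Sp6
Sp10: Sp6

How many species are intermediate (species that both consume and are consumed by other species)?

5

Intermediate species (has both prey and predators): Sp11, Sp7, Sp9, Sp3, Sp10.
Count: 5.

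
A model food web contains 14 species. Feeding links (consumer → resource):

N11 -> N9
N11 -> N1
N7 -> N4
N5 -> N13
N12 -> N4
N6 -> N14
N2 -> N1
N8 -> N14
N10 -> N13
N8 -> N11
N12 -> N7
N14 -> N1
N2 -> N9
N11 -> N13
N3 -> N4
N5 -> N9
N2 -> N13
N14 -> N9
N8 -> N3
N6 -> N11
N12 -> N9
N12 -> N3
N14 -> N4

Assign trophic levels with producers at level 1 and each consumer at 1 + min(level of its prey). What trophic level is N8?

Trophic level 3

N9 is a producer → level 1.
N14 eats N9 → level 2.
N8 eats N14 → level 3.
No prey of N8 is below level 2, so 3 is the minimum.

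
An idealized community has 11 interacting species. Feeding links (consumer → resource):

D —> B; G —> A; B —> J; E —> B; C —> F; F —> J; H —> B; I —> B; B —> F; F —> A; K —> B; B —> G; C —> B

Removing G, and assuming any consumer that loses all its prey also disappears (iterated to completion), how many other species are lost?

0

Remove G.
Every predator of it retains at least one other prey: B still has J, F.
No consumer loses all prey, so no secondary extinctions occur.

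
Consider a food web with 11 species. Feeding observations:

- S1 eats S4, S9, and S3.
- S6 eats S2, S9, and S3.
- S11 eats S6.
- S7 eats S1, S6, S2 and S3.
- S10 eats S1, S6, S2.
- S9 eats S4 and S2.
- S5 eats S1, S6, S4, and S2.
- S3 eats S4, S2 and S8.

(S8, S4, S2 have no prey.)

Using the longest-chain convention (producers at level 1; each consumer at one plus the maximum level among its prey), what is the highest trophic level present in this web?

Producers (level 1): S8, S4, S2.
S8 → S3 → S6 → S11 gives S11 level 4.
No species has a prey at level 4, so no species reaches level 5.

4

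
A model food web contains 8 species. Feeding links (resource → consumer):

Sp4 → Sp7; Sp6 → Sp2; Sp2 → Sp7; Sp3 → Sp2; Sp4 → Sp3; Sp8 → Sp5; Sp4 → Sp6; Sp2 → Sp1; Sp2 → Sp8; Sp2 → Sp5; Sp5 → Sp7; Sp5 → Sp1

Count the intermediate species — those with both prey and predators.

5

Intermediate species (has both prey and predators): Sp3, Sp6, Sp2, Sp8, Sp5.
Count: 5.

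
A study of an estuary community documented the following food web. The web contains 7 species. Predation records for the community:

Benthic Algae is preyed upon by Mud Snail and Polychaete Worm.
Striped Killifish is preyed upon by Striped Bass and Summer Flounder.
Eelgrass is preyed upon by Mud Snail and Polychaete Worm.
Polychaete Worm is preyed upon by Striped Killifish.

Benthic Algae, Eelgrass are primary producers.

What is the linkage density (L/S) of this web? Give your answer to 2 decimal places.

There are L = 7 links among S = 7 species.
L/S = 7/7 = 1.0000 ≈ 1.00.

L/S = 1.00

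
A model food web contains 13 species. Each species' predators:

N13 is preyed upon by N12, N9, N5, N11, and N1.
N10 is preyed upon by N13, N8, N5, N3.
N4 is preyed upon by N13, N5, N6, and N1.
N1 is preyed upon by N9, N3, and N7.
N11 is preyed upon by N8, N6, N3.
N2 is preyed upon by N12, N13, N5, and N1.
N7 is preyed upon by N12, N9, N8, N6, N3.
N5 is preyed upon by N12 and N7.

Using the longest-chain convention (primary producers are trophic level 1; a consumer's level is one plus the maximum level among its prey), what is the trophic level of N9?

Trophic level 5

N4 is a producer → level 1.
N13 eats N4 (level 1); other prey at levels: N10 1, N2 1 → level 2.
N1 eats N13 (level 2); other prey at levels: N4 1, N2 1 → level 3.
N7 eats N1 (level 3); other prey at levels: N5 3 → level 4.
N9 eats N7 (level 4); other prey at levels: N13 2, N1 3 → level 5.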